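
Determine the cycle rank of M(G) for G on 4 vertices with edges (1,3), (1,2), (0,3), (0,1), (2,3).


Cycle rank (nullity) = |E| - r(M) = |E| - (|V| - c).
|E| = 5, |V| = 4, c = 1.
Nullity = 5 - (4 - 1) = 5 - 3 = 2.

2


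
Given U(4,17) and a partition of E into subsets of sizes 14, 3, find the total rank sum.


r(Ai) = min(|Ai|, 4) for each part.
Sum = min(14,4) + min(3,4)
    = 4 + 3
    = 7.

7


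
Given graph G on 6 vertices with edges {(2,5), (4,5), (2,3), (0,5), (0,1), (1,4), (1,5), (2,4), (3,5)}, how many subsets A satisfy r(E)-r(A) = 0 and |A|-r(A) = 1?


R(x,y) = sum over A in 2^E of x^(r(E)-r(A)) * y^(|A|-r(A)).
G has 6 vertices, 9 edges. r(E) = 5.
Enumerate all 2^9 = 512 subsets.
Count subsets with r(E)-r(A)=0 and |A|-r(A)=1: 65.

65


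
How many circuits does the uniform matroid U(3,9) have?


In U(3,9), circuits are the (4)-element subsets.
Any set of 4 elements is dependent, and removing any one element gives
an independent set of size 3, so it is a minimal dependent set.
Number of circuits = (9 choose 4) = 126.

126


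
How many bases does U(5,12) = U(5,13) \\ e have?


Deleting e from U(5,13) gives U(5,12) since n > r.
Bases of U(5,12) = C(12,5) = 792.

792


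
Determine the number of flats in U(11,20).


Flats of U(11,20): every subset of size < 11 is a flat, plus E itself.
Count = C(20,0) + C(20,1) + C(20,2) + C(20,3) + C(20,4) + C(20,5) + C(20,6) + C(20,7) + C(20,8) + C(20,9) + C(20,10) + 1
     = 1 + 20 + 190 + 1140 + 4845 + 15504 + 38760 + 77520 + 125970 + 167960 + 184756 + 1
     = 616667.

616667


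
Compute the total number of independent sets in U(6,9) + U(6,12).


For a direct sum, |I(M1+M2)| = |I(M1)| * |I(M2)|.
|I(U(6,9))| = sum C(9,k) for k=0..6 = 466.
|I(U(6,12))| = sum C(12,k) for k=0..6 = 2510.
Total = 466 * 2510 = 1169660.

1169660


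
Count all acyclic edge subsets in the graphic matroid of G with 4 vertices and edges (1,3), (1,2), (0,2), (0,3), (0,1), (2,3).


An independent set in a graphic matroid is an acyclic edge subset.
G has 4 vertices and 6 edges.
Enumerate all 2^6 = 64 subsets, checking for acyclicity.
Total independent sets = 38.

38


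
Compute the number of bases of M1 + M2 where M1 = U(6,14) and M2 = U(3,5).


Bases of a direct sum M1 + M2: |B| = |B(M1)| * |B(M2)|.
|B(U(6,14))| = C(14,6) = 3003.
|B(U(3,5))| = C(5,3) = 10.
Total bases = 3003 * 10 = 30030.

30030


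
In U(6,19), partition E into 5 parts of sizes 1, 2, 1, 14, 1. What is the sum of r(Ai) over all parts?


r(Ai) = min(|Ai|, 6) for each part.
Sum = min(1,6) + min(2,6) + min(1,6) + min(14,6) + min(1,6)
    = 1 + 2 + 1 + 6 + 1
    = 11.

11


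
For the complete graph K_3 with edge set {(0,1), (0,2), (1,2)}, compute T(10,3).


T(K_3; x,y) = x^2 + x + y.
T(10,3) = 100 + 10 + 3 = 113.

113


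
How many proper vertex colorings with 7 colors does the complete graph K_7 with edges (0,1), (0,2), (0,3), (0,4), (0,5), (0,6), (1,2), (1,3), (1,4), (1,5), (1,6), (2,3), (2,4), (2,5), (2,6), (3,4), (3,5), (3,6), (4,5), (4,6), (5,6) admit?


P(K_7, k) = k(k-1)(k-2)...(k-6).
P(7) = (7) * (6) * (5) * (4) * (3) * (2) * (1) = 5040.

5040


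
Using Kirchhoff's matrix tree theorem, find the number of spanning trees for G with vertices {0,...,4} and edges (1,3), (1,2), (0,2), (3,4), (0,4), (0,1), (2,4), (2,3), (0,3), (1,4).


By Kirchhoff's matrix tree theorem, the number of spanning trees equals
the determinant of any cofactor of the Laplacian matrix L.
G has 5 vertices and 10 edges.
Computing the (4 x 4) cofactor determinant gives 125.

125


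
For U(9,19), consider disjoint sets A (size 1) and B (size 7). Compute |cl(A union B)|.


|A union B| = 1 + 7 = 8 (disjoint).
In U(9,19), cl(S) = S if |S| < 9, else cl(S) = E.
Since 8 < 9, cl(A union B) = A union B.
|cl(A union B)| = 8.

8


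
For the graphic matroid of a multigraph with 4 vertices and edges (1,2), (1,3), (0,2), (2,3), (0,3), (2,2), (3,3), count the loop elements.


In a graphic matroid, a loop is a self-loop edge (u,u) with rank 0.
Examining all 7 edges for self-loops...
Self-loops found: (2,2), (3,3)
Number of loops = 2.

2


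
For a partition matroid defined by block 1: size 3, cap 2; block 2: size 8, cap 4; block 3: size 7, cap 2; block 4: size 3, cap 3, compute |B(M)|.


A basis picks exactly ci elements from block i.
Number of bases = product of C(|Si|, ci).
= C(3,2) * C(8,4) * C(7,2) * C(3,3)
= 3 * 70 * 21 * 1
= 4410.

4410


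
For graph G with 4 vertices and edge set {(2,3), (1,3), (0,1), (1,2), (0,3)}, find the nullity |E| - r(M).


Cycle rank (nullity) = |E| - r(M) = |E| - (|V| - c).
|E| = 5, |V| = 4, c = 1.
Nullity = 5 - (4 - 1) = 5 - 3 = 2.

2


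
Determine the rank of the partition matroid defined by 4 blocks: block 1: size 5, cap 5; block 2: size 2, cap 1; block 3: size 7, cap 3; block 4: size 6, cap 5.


Rank of a partition matroid = sum of min(|Si|, ci) for each block.
= min(5,5) + min(2,1) + min(7,3) + min(6,5)
= 5 + 1 + 3 + 5
= 14.

14


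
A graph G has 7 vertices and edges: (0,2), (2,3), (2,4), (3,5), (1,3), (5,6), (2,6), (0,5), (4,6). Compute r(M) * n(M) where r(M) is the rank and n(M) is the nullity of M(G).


r(M) = |V| - c = 7 - 1 = 6.
nullity = |E| - r(M) = 9 - 6 = 3.
Product = 6 * 3 = 18.

18


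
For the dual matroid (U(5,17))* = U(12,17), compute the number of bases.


The dual of U(r,n) is U(n-r, n) = U(12,17).
Bases of U(12,17) are all (12)-element subsets.
|B(M*)| = C(17,12) = 17! / (12! * 5!) = 6188.

6188


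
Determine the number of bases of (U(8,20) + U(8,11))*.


(M1+M2)* = M1* + M2*.
M1* = U(12,20), bases: C(20,12) = 125970.
M2* = U(3,11), bases: C(11,3) = 165.
|B(M*)| = 125970 * 165 = 20785050.

20785050


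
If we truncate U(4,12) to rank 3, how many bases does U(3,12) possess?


Truncating U(4,12) to rank 3 gives U(3,12).
Bases of U(3,12) are all 3-element subsets of 12 elements.
Number of bases = (12 choose 3) = 220.

220


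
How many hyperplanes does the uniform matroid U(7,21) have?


Hyperplanes of U(7,21) are flats of rank 6.
In a uniform matroid, these are exactly the (6)-element subsets.
Count = C(21,6) = 21! / (6! * 15!) = 54264.

54264


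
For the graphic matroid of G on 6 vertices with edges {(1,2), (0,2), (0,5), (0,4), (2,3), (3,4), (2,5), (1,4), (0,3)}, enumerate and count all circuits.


A circuit in a graphic matroid = edge set of a simple cycle.
G has 6 vertices and 9 edges.
Enumerating all minimal edge subsets forming cycles...
Total circuits found: 12.

12


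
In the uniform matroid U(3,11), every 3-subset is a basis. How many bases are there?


Bases of U(3,11) are all 3-element subsets of the 11-element ground set.
Number of bases = C(11,3).
C(11,3) = 11! / (3! * 8!) = 165.

165


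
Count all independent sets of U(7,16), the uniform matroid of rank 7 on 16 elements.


Independent sets of U(7,16) are all subsets of size <= 7.
Count = C(16,0) + C(16,1) + C(16,2) + C(16,3) + C(16,4) + C(16,5) + C(16,6) + C(16,7)
     = 1 + 16 + 120 + 560 + 1820 + 4368 + 8008 + 11440
     = 26333.

26333


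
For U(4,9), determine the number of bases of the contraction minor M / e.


Contracting e from U(4,9) gives U(3,8).
Bases of U(3,8) = C(8,3) = 8! / (3! * 5!) = 56.

56


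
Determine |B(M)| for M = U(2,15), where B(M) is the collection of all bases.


Bases of U(2,15) are all 2-element subsets of the 15-element ground set.
Number of bases = C(15,2).
C(15,2) = (15 * 14) / (1 * 2) = 105.

105


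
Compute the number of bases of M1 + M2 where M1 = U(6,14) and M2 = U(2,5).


Bases of a direct sum M1 + M2: |B| = |B(M1)| * |B(M2)|.
|B(U(6,14))| = C(14,6) = 3003.
|B(U(2,5))| = C(5,2) = 10.
Total bases = 3003 * 10 = 30030.

30030


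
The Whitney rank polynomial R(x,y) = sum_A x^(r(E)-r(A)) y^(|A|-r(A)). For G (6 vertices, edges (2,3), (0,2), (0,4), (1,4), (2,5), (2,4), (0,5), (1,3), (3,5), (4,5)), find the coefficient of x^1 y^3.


R(x,y) = sum over A in 2^E of x^(r(E)-r(A)) * y^(|A|-r(A)).
G has 6 vertices, 10 edges. r(E) = 5.
Enumerate all 2^10 = 1024 subsets.
Count subsets with r(E)-r(A)=1 and |A|-r(A)=3: 11.

11


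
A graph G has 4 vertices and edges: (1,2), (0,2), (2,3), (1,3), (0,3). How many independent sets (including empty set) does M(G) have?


An independent set in a graphic matroid is an acyclic edge subset.
G has 4 vertices and 5 edges.
Enumerate all 2^5 = 32 subsets, checking for acyclicity.
Total independent sets = 24.

24


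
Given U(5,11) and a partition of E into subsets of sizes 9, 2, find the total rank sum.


r(Ai) = min(|Ai|, 5) for each part.
Sum = min(9,5) + min(2,5)
    = 5 + 2
    = 7.

7


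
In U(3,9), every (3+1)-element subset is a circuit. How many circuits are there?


In U(3,9), circuits are the (4)-element subsets.
Any set of 4 elements is dependent, and removing any one element gives
an independent set of size 3, so it is a minimal dependent set.
Number of circuits = (9 choose 4) = 126.

126


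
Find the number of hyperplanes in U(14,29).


Hyperplanes of U(14,29) are flats of rank 13.
In a uniform matroid, these are exactly the (13)-element subsets.
Count = (29 choose 13) = 67863915.

67863915


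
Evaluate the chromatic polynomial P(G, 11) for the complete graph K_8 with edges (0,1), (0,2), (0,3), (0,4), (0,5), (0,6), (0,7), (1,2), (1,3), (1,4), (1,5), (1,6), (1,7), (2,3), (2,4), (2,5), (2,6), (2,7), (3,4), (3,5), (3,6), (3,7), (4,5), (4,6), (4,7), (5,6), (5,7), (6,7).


P(K_8, k) = k(k-1)(k-2)...(k-7).
P(11) = (11) * (10) * (9) * (8) * (7) * (6) * (5) * (4) = 6652800.

6652800


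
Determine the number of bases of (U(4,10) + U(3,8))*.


(M1+M2)* = M1* + M2*.
M1* = U(6,10), bases: C(10,6) = 210.
M2* = U(5,8), bases: C(8,5) = 56.
|B(M*)| = 210 * 56 = 11760.

11760


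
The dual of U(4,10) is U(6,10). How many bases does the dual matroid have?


The dual of U(r,n) is U(n-r, n) = U(6,10).
Bases of U(6,10) are all (6)-element subsets.
|B(M*)| = C(10,6) = 210.

210


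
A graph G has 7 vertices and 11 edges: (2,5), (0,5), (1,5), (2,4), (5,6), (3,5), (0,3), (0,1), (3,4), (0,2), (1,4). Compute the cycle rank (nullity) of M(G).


Cycle rank (nullity) = |E| - r(M) = |E| - (|V| - c).
|E| = 11, |V| = 7, c = 1.
Nullity = 11 - (7 - 1) = 11 - 6 = 5.

5


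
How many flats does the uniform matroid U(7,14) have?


Flats of U(7,14): every subset of size < 7 is a flat, plus E itself.
Count = (14 choose 0) + (14 choose 1) + (14 choose 2) + (14 choose 3) + (14 choose 4) + (14 choose 5) + (14 choose 6) + 1
     = 1 + 14 + 91 + 364 + 1001 + 2002 + 3003 + 1
     = 6477.

6477


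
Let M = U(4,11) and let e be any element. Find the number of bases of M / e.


Contracting e from U(4,11) gives U(3,10).
Bases of U(3,10) = C(10,3) = 10! / (3! * 7!) = 120.

120


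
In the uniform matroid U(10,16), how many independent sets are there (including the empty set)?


Independent sets of U(10,16) are all subsets of size <= 10.
Count = (16 choose 0) + (16 choose 1) + (16 choose 2) + (16 choose 3) + (16 choose 4) + (16 choose 5) + (16 choose 6) + (16 choose 7) + (16 choose 8) + (16 choose 9) + (16 choose 10)
     = 1 + 16 + 120 + 560 + 1820 + 4368 + 8008 + 11440 + 12870 + 11440 + 8008
     = 58651.

58651


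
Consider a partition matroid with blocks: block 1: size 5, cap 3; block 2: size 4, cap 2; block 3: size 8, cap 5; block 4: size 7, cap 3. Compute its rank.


Rank of a partition matroid = sum of min(|Si|, ci) for each block.
= min(5,3) + min(4,2) + min(8,5) + min(7,3)
= 3 + 2 + 5 + 3
= 13.

13


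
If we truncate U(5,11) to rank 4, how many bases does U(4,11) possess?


Truncating U(5,11) to rank 4 gives U(4,11).
Bases of U(4,11) are all 4-element subsets of 11 elements.
Number of bases = (11 choose 4) = 330.

330


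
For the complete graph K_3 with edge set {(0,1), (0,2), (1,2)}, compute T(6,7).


T(K_3; x,y) = x^2 + x + y.
T(6,7) = 36 + 6 + 7 = 49.

49


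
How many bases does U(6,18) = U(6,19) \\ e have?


Deleting e from U(6,19) gives U(6,18) since n > r.
Bases of U(6,18) = C(18,6) = 18564.

18564


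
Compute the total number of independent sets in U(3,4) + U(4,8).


For a direct sum, |I(M1+M2)| = |I(M1)| * |I(M2)|.
|I(U(3,4))| = sum C(4,k) for k=0..3 = 15.
|I(U(4,8))| = sum C(8,k) for k=0..4 = 163.
Total = 15 * 163 = 2445.

2445


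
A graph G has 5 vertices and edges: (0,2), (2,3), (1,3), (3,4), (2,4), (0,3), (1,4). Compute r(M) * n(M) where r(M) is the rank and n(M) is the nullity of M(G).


r(M) = |V| - c = 5 - 1 = 4.
nullity = |E| - r(M) = 7 - 4 = 3.
Product = 4 * 3 = 12.

12


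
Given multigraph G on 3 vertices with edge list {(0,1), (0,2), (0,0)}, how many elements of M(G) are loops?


In a graphic matroid, a loop is a self-loop edge (u,u) with rank 0.
Examining all 3 edges for self-loops...
Self-loops found: (0,0)
Number of loops = 1.

1


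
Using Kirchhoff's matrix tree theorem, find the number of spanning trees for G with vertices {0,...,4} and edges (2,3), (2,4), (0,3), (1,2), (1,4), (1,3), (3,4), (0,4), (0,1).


By Kirchhoff's matrix tree theorem, the number of spanning trees equals
the determinant of any cofactor of the Laplacian matrix L.
G has 5 vertices and 9 edges.
Computing the (4 x 4) cofactor determinant gives 75.

75


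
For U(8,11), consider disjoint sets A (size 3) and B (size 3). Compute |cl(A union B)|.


|A union B| = 3 + 3 = 6 (disjoint).
In U(8,11), cl(S) = S if |S| < 8, else cl(S) = E.
Since 6 < 8, cl(A union B) = A union B.
|cl(A union B)| = 6.

6


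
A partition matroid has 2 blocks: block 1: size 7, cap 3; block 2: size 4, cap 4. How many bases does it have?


A basis picks exactly ci elements from block i.
Number of bases = product of C(|Si|, ci).
= C(7,3) * C(4,4)
= 35 * 1
= 35.

35


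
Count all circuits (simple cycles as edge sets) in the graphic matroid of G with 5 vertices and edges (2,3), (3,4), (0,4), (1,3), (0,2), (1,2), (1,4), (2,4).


A circuit in a graphic matroid = edge set of a simple cycle.
G has 5 vertices and 8 edges.
Enumerating all minimal edge subsets forming cycles...
Total circuits found: 12.

12


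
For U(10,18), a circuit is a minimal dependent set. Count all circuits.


In U(10,18), circuits are the (11)-element subsets.
Any set of 11 elements is dependent, and removing any one element gives
an independent set of size 10, so it is a minimal dependent set.
Number of circuits = C(18,11) = 18! / (11! * 7!) = 31824.

31824


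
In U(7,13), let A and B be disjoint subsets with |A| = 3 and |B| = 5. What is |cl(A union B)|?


|A union B| = 3 + 5 = 8 (disjoint).
In U(7,13), cl(S) = S if |S| < 7, else cl(S) = E.
Since 8 >= 7, cl(A union B) = E.
|cl(A union B)| = 13.

13


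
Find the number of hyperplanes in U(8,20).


Hyperplanes of U(8,20) are flats of rank 7.
In a uniform matroid, these are exactly the (7)-element subsets.
Count = C(20,7) = 77520.

77520


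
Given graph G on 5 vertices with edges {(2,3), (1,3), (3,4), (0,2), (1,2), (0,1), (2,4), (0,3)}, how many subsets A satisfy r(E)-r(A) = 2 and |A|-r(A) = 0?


R(x,y) = sum over A in 2^E of x^(r(E)-r(A)) * y^(|A|-r(A)).
G has 5 vertices, 8 edges. r(E) = 4.
Enumerate all 2^8 = 256 subsets.
Count subsets with r(E)-r(A)=2 and |A|-r(A)=0: 28.

28


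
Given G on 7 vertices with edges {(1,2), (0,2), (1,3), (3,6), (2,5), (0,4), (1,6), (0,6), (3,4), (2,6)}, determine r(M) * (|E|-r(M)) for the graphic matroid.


r(M) = |V| - c = 7 - 1 = 6.
nullity = |E| - r(M) = 10 - 6 = 4.
Product = 6 * 4 = 24.

24


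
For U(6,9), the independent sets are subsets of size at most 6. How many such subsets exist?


Independent sets of U(6,9) are all subsets of size <= 6.
Count = (9 choose 0) + (9 choose 1) + (9 choose 2) + (9 choose 3) + (9 choose 4) + (9 choose 5) + (9 choose 6)
     = 1 + 9 + 36 + 84 + 126 + 126 + 84
     = 466.

466


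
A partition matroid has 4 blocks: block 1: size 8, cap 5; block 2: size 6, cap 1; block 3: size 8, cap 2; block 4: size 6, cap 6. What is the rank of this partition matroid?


Rank of a partition matroid = sum of min(|Si|, ci) for each block.
= min(8,5) + min(6,1) + min(8,2) + min(6,6)
= 5 + 1 + 2 + 6
= 14.

14


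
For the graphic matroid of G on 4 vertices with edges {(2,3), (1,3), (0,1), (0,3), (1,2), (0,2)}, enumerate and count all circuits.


A circuit in a graphic matroid = edge set of a simple cycle.
G has 4 vertices and 6 edges.
Enumerating all minimal edge subsets forming cycles...
Total circuits found: 7.

7


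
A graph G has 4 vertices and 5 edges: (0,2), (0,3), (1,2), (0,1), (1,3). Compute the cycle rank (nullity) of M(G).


Cycle rank (nullity) = |E| - r(M) = |E| - (|V| - c).
|E| = 5, |V| = 4, c = 1.
Nullity = 5 - (4 - 1) = 5 - 3 = 2.

2


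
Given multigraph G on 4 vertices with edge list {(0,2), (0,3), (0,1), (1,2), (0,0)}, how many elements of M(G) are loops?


In a graphic matroid, a loop is a self-loop edge (u,u) with rank 0.
Examining all 5 edges for self-loops...
Self-loops found: (0,0)
Number of loops = 1.

1


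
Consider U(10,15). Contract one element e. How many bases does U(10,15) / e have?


Contracting e from U(10,15) gives U(9,14).
Bases of U(9,14) = C(14,9) = 14! / (9! * 5!) = 2002.

2002


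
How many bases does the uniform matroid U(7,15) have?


Bases of U(7,15) are all 7-element subsets of the 15-element ground set.
Number of bases = C(15,7).
C(15,7) = 15! / (7! * 8!) = 6435.

6435


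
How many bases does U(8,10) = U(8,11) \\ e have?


Deleting e from U(8,11) gives U(8,10) since n > r.
Bases of U(8,10) = C(10,8) = 45.

45


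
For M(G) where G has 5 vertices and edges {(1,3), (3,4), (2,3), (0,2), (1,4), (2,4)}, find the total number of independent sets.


An independent set in a graphic matroid is an acyclic edge subset.
G has 5 vertices and 6 edges.
Enumerate all 2^6 = 64 subsets, checking for acyclicity.
Total independent sets = 48.

48


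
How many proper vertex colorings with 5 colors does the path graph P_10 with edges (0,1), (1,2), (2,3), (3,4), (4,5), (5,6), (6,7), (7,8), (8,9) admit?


P(P_10, k) = k * (k-1)^(9).
P(5) = 5 * 4^9 = 5 * 262144 = 1310720.

1310720


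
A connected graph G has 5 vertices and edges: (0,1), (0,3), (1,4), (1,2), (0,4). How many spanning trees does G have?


By Kirchhoff's matrix tree theorem, the number of spanning trees equals
the determinant of any cofactor of the Laplacian matrix L.
G has 5 vertices and 5 edges.
Computing the (4 x 4) cofactor determinant gives 3.

3


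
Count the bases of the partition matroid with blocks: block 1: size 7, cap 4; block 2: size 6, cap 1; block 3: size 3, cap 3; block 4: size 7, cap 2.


A basis picks exactly ci elements from block i.
Number of bases = product of C(|Si|, ci).
= C(7,4) * C(6,1) * C(3,3) * C(7,2)
= 35 * 6 * 1 * 21
= 4410.

4410


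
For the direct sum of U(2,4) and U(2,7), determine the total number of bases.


Bases of a direct sum M1 + M2: |B| = |B(M1)| * |B(M2)|.
|B(U(2,4))| = C(4,2) = 6.
|B(U(2,7))| = C(7,2) = 21.
Total bases = 6 * 21 = 126.

126


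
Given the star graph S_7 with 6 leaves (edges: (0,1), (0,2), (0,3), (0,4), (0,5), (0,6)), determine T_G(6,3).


A star on 7 vertices is a tree with 6 edges.
T(x,y) = x^(6) for any tree.
T(6,3) = 6^6 = 46656.

46656


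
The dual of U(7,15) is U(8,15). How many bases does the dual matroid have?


The dual of U(r,n) is U(n-r, n) = U(8,15).
Bases of U(8,15) are all (8)-element subsets.
|B(M*)| = C(15,8) = 15! / (8! * 7!) = 6435.

6435


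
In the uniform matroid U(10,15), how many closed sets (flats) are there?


Flats of U(10,15): every subset of size < 10 is a flat, plus E itself.
Count = C(15,0) + C(15,1) + C(15,2) + C(15,3) + C(15,4) + C(15,5) + C(15,6) + C(15,7) + C(15,8) + C(15,9) + 1
     = 1 + 15 + 105 + 455 + 1365 + 3003 + 5005 + 6435 + 6435 + 5005 + 1
     = 27825.

27825


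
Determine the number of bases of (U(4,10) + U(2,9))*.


(M1+M2)* = M1* + M2*.
M1* = U(6,10), bases: C(10,6) = 210.
M2* = U(7,9), bases: C(9,7) = 36.
|B(M*)| = 210 * 36 = 7560.

7560


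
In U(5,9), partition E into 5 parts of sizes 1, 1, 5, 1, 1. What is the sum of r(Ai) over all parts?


r(Ai) = min(|Ai|, 5) for each part.
Sum = min(1,5) + min(1,5) + min(5,5) + min(1,5) + min(1,5)
    = 1 + 1 + 5 + 1 + 1
    = 9.

9


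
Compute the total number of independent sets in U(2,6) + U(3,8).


For a direct sum, |I(M1+M2)| = |I(M1)| * |I(M2)|.
|I(U(2,6))| = sum C(6,k) for k=0..2 = 22.
|I(U(3,8))| = sum C(8,k) for k=0..3 = 93.
Total = 22 * 93 = 2046.

2046


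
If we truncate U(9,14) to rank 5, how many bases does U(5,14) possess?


Truncating U(9,14) to rank 5 gives U(5,14).
Bases of U(5,14) are all 5-element subsets of 14 elements.
Number of bases = C(14,5) = 14! / (5! * 9!) = 2002.

2002


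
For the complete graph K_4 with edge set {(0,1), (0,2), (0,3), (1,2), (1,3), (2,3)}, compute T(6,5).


T(K_4; x,y) = x^3 + 3x^2 + 4xy + 2x + y^3 + 3y^2 + 2y.
Substituting x=6, y=5:
= 216 + 108 + 120 + 12 + 125 + 75 + 10
= 666.

666


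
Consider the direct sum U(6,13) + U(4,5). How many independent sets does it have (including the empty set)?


For a direct sum, |I(M1+M2)| = |I(M1)| * |I(M2)|.
|I(U(6,13))| = sum C(13,k) for k=0..6 = 4096.
|I(U(4,5))| = sum C(5,k) for k=0..4 = 31.
Total = 4096 * 31 = 126976.

126976


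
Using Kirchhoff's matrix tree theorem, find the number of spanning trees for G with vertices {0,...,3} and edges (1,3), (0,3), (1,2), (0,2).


By Kirchhoff's matrix tree theorem, the number of spanning trees equals
the determinant of any cofactor of the Laplacian matrix L.
G has 4 vertices and 4 edges.
Computing the (3 x 3) cofactor determinant gives 4.

4


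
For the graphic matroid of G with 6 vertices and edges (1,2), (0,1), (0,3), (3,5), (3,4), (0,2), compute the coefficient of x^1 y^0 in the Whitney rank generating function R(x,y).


R(x,y) = sum over A in 2^E of x^(r(E)-r(A)) * y^(|A|-r(A)).
G has 6 vertices, 6 edges. r(E) = 5.
Enumerate all 2^6 = 64 subsets.
Count subsets with r(E)-r(A)=1 and |A|-r(A)=0: 12.

12


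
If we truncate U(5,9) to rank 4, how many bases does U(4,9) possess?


Truncating U(5,9) to rank 4 gives U(4,9).
Bases of U(4,9) are all 4-element subsets of 9 elements.
Number of bases = C(9,4) = 9! / (4! * 5!) = 126.

126


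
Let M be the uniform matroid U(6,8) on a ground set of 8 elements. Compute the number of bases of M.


Bases of U(6,8) are all 6-element subsets of the 8-element ground set.
Number of bases = C(8,6).
C(8,6) = 8! / (6! * 2!) = 28.

28


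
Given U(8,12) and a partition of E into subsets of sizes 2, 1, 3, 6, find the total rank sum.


r(Ai) = min(|Ai|, 8) for each part.
Sum = min(2,8) + min(1,8) + min(3,8) + min(6,8)
    = 2 + 1 + 3 + 6
    = 12.

12


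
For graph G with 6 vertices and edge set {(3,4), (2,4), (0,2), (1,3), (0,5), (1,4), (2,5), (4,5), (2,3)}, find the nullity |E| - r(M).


Cycle rank (nullity) = |E| - r(M) = |E| - (|V| - c).
|E| = 9, |V| = 6, c = 1.
Nullity = 9 - (6 - 1) = 9 - 5 = 4.

4


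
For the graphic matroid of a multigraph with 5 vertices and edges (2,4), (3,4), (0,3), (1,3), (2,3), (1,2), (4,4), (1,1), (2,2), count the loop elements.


In a graphic matroid, a loop is a self-loop edge (u,u) with rank 0.
Examining all 9 edges for self-loops...
Self-loops found: (4,4), (1,1), (2,2)
Number of loops = 3.

3


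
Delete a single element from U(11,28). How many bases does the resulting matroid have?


Deleting e from U(11,28) gives U(11,27) since n > r.
Bases of U(11,27) = (27 choose 11) = 13037895.

13037895


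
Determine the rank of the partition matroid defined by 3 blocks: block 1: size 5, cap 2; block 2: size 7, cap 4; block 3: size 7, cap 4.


Rank of a partition matroid = sum of min(|Si|, ci) for each block.
= min(5,2) + min(7,4) + min(7,4)
= 2 + 4 + 4
= 10.

10


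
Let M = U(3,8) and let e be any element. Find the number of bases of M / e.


Contracting e from U(3,8) gives U(2,7).
Bases of U(2,7) = (7 choose 2) = 21.

21


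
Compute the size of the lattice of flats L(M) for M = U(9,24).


Flats of U(9,24): every subset of size < 9 is a flat, plus E itself.
Count = C(24,0) + C(24,1) + C(24,2) + C(24,3) + C(24,4) + C(24,5) + C(24,6) + C(24,7) + C(24,8) + 1
     = 1 + 24 + 276 + 2024 + 10626 + 42504 + 134596 + 346104 + 735471 + 1
     = 1271627.

1271627


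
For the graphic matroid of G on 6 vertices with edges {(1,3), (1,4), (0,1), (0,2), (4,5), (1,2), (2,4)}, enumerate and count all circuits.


A circuit in a graphic matroid = edge set of a simple cycle.
G has 6 vertices and 7 edges.
Enumerating all minimal edge subsets forming cycles...
Total circuits found: 3.

3


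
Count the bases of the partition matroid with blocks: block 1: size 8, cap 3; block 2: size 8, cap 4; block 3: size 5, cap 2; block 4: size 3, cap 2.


A basis picks exactly ci elements from block i.
Number of bases = product of C(|Si|, ci).
= C(8,3) * C(8,4) * C(5,2) * C(3,2)
= 56 * 70 * 10 * 3
= 117600.

117600


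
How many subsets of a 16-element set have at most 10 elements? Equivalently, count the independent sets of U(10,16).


Independent sets of U(10,16) are all subsets of size <= 10.
Count = C(16,0) + C(16,1) + C(16,2) + C(16,3) + C(16,4) + C(16,5) + C(16,6) + C(16,7) + C(16,8) + C(16,9) + C(16,10)
     = 1 + 16 + 120 + 560 + 1820 + 4368 + 8008 + 11440 + 12870 + 11440 + 8008
     = 58651.

58651


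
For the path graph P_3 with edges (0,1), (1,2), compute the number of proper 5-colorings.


P(P_3, k) = k * (k-1)^(2).
P(5) = 5 * 4^2 = 5 * 16 = 80.

80


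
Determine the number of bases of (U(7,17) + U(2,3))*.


(M1+M2)* = M1* + M2*.
M1* = U(10,17), bases: C(17,10) = 19448.
M2* = U(1,3), bases: C(3,1) = 3.
|B(M*)| = 19448 * 3 = 58344.

58344


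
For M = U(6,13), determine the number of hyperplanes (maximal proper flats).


Hyperplanes of U(6,13) are flats of rank 5.
In a uniform matroid, these are exactly the (5)-element subsets.
Count = C(13,5) = 1287.

1287


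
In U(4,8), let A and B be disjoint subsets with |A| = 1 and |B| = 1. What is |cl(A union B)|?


|A union B| = 1 + 1 = 2 (disjoint).
In U(4,8), cl(S) = S if |S| < 4, else cl(S) = E.
Since 2 < 4, cl(A union B) = A union B.
|cl(A union B)| = 2.

2


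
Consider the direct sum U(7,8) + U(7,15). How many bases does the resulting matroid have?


Bases of a direct sum M1 + M2: |B| = |B(M1)| * |B(M2)|.
|B(U(7,8))| = C(8,7) = 8.
|B(U(7,15))| = C(15,7) = 6435.
Total bases = 8 * 6435 = 51480.

51480


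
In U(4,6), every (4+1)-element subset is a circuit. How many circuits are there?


In U(4,6), circuits are the (5)-element subsets.
Any set of 5 elements is dependent, and removing any one element gives
an independent set of size 4, so it is a minimal dependent set.
Number of circuits = (6 choose 5) = 6.

6


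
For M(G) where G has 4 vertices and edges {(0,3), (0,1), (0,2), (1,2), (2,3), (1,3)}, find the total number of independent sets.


An independent set in a graphic matroid is an acyclic edge subset.
G has 4 vertices and 6 edges.
Enumerate all 2^6 = 64 subsets, checking for acyclicity.
Total independent sets = 38.

38


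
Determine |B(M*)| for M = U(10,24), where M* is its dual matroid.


The dual of U(r,n) is U(n-r, n) = U(14,24).
Bases of U(14,24) are all (14)-element subsets.
|B(M*)| = (24 choose 14) = 1961256.

1961256


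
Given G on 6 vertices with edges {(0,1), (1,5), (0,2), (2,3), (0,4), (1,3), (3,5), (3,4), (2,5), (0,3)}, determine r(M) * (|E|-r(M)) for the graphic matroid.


r(M) = |V| - c = 6 - 1 = 5.
nullity = |E| - r(M) = 10 - 5 = 5.
Product = 5 * 5 = 25.

25


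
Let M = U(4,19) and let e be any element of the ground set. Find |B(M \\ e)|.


Deleting e from U(4,19) gives U(4,18) since n > r.
Bases of U(4,18) = C(18,4) = (18 * 17 * 16 * 15) / (1 * 2 * 3 * 4) = 3060.

3060


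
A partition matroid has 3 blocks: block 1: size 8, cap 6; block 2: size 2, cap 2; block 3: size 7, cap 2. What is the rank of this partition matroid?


Rank of a partition matroid = sum of min(|Si|, ci) for each block.
= min(8,6) + min(2,2) + min(7,2)
= 6 + 2 + 2
= 10.

10


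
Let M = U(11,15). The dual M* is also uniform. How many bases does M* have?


The dual of U(r,n) is U(n-r, n) = U(4,15).
Bases of U(4,15) are all (4)-element subsets.
|B(M*)| = C(15,4) = 15! / (4! * 11!) = 1365.

1365


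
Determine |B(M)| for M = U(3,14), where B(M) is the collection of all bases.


Bases of U(3,14) are all 3-element subsets of the 14-element ground set.
Number of bases = C(14,3).
(14 choose 3) = 364.

364


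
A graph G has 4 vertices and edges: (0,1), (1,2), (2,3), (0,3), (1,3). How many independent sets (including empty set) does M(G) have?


An independent set in a graphic matroid is an acyclic edge subset.
G has 4 vertices and 5 edges.
Enumerate all 2^5 = 32 subsets, checking for acyclicity.
Total independent sets = 24.

24


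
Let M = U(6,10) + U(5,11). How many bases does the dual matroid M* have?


(M1+M2)* = M1* + M2*.
M1* = U(4,10), bases: C(10,4) = 210.
M2* = U(6,11), bases: C(11,6) = 462.
|B(M*)| = 210 * 462 = 97020.

97020


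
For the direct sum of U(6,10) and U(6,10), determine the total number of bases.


Bases of a direct sum M1 + M2: |B| = |B(M1)| * |B(M2)|.
|B(U(6,10))| = C(10,6) = 210.
|B(U(6,10))| = C(10,6) = 210.
Total bases = 210 * 210 = 44100.

44100


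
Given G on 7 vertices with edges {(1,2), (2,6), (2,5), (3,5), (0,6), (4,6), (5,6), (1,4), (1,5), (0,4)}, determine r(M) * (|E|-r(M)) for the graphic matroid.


r(M) = |V| - c = 7 - 1 = 6.
nullity = |E| - r(M) = 10 - 6 = 4.
Product = 6 * 4 = 24.

24


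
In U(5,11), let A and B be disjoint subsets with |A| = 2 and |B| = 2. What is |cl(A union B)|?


|A union B| = 2 + 2 = 4 (disjoint).
In U(5,11), cl(S) = S if |S| < 5, else cl(S) = E.
Since 4 < 5, cl(A union B) = A union B.
|cl(A union B)| = 4.

4


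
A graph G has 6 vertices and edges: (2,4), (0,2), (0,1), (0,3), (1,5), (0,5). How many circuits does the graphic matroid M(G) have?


A circuit in a graphic matroid = edge set of a simple cycle.
G has 6 vertices and 6 edges.
Enumerating all minimal edge subsets forming cycles...
Total circuits found: 1.

1


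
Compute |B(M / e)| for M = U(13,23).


Contracting e from U(13,23) gives U(12,22).
Bases of U(12,22) = (22 choose 12) = 646646.

646646


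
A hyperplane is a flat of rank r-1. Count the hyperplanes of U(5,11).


Hyperplanes of U(5,11) are flats of rank 4.
In a uniform matroid, these are exactly the (4)-element subsets.
Count = (11 choose 4) = 330.

330


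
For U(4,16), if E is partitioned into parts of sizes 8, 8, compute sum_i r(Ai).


r(Ai) = min(|Ai|, 4) for each part.
Sum = min(8,4) + min(8,4)
    = 4 + 4
    = 8.

8


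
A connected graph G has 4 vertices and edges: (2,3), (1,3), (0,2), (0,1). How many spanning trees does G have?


By Kirchhoff's matrix tree theorem, the number of spanning trees equals
the determinant of any cofactor of the Laplacian matrix L.
G has 4 vertices and 4 edges.
Computing the (3 x 3) cofactor determinant gives 4.

4


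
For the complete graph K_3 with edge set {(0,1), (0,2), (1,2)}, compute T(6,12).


T(K_3; x,y) = x^2 + x + y.
T(6,12) = 36 + 6 + 12 = 54.

54


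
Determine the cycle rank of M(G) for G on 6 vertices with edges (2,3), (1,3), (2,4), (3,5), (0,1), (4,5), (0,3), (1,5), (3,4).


Cycle rank (nullity) = |E| - r(M) = |E| - (|V| - c).
|E| = 9, |V| = 6, c = 1.
Nullity = 9 - (6 - 1) = 9 - 5 = 4.

4


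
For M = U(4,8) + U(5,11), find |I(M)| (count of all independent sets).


For a direct sum, |I(M1+M2)| = |I(M1)| * |I(M2)|.
|I(U(4,8))| = sum C(8,k) for k=0..4 = 163.
|I(U(5,11))| = sum C(11,k) for k=0..5 = 1024.
Total = 163 * 1024 = 166912.

166912


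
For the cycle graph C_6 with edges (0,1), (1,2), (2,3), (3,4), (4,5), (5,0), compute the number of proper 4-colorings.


P(C_6, k) = (k-1)^6 + (-1)^6*(k-1).
P(4) = (3)^6 + 3
= 729 + 3 = 732.

732


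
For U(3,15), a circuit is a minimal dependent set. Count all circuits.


In U(3,15), circuits are the (4)-element subsets.
Any set of 4 elements is dependent, and removing any one element gives
an independent set of size 3, so it is a minimal dependent set.
Number of circuits = C(15,4) = 15! / (4! * 11!) = 1365.

1365


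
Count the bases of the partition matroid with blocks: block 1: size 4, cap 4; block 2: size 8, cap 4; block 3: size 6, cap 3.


A basis picks exactly ci elements from block i.
Number of bases = product of C(|Si|, ci).
= C(4,4) * C(8,4) * C(6,3)
= 1 * 70 * 20
= 1400.

1400


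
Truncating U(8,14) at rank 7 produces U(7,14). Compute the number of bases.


Truncating U(8,14) to rank 7 gives U(7,14).
Bases of U(7,14) are all 7-element subsets of 14 elements.
Number of bases = (14 choose 7) = 3432.

3432


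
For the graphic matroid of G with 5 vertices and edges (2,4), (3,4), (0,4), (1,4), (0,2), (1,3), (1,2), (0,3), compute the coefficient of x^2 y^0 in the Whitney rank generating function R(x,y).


R(x,y) = sum over A in 2^E of x^(r(E)-r(A)) * y^(|A|-r(A)).
G has 5 vertices, 8 edges. r(E) = 4.
Enumerate all 2^8 = 256 subsets.
Count subsets with r(E)-r(A)=2 and |A|-r(A)=0: 28.

28


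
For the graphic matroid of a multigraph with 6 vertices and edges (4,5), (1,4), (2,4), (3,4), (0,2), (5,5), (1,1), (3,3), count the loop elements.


In a graphic matroid, a loop is a self-loop edge (u,u) with rank 0.
Examining all 8 edges for self-loops...
Self-loops found: (5,5), (1,1), (3,3)
Number of loops = 3.

3


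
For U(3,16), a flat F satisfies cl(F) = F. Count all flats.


Flats of U(3,16): every subset of size < 3 is a flat, plus E itself.
Count = C(16,0) + C(16,1) + C(16,2) + 1
     = 1 + 16 + 120 + 1
     = 138.

138


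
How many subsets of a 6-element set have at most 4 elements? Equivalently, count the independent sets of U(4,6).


Independent sets of U(4,6) are all subsets of size <= 4.
Count = C(6,0) + C(6,1) + C(6,2) + C(6,3) + C(6,4)
     = 1 + 6 + 15 + 20 + 15
     = 57.

57


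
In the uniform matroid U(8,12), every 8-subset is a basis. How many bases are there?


Bases of U(8,12) are all 8-element subsets of the 12-element ground set.
Number of bases = C(12,8).
(12 choose 8) = 495.

495


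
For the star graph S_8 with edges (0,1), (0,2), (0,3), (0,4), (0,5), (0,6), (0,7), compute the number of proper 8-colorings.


P(tree, k) = k * (k-1)^(7) for any tree on 8 vertices.
P(8) = 8 * 7^7 = 8 * 823543 = 6588344.

6588344


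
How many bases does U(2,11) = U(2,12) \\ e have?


Deleting e from U(2,12) gives U(2,11) since n > r.
Bases of U(2,11) = C(11,2) = 11! / (2! * 9!) = 55.

55


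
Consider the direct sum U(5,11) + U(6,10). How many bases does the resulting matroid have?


Bases of a direct sum M1 + M2: |B| = |B(M1)| * |B(M2)|.
|B(U(5,11))| = C(11,5) = 462.
|B(U(6,10))| = C(10,6) = 210.
Total bases = 462 * 210 = 97020.

97020


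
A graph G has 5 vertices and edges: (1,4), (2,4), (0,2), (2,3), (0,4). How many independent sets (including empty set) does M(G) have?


An independent set in a graphic matroid is an acyclic edge subset.
G has 5 vertices and 5 edges.
Enumerate all 2^5 = 32 subsets, checking for acyclicity.
Total independent sets = 28.

28


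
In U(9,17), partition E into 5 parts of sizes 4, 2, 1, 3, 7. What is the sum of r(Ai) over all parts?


r(Ai) = min(|Ai|, 9) for each part.
Sum = min(4,9) + min(2,9) + min(1,9) + min(3,9) + min(7,9)
    = 4 + 2 + 1 + 3 + 7
    = 17.

17


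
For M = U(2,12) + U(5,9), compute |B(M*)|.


(M1+M2)* = M1* + M2*.
M1* = U(10,12), bases: C(12,10) = 66.
M2* = U(4,9), bases: C(9,4) = 126.
|B(M*)| = 66 * 126 = 8316.

8316


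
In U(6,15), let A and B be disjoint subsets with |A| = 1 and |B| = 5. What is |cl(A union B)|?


|A union B| = 1 + 5 = 6 (disjoint).
In U(6,15), cl(S) = S if |S| < 6, else cl(S) = E.
Since 6 >= 6, cl(A union B) = E.
|cl(A union B)| = 15.

15


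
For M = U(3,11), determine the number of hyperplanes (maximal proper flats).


Hyperplanes of U(3,11) are flats of rank 2.
In a uniform matroid, these are exactly the (2)-element subsets.
Count = C(11,2) = 11! / (2! * 9!) = 55.

55


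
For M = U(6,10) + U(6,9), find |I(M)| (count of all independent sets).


For a direct sum, |I(M1+M2)| = |I(M1)| * |I(M2)|.
|I(U(6,10))| = sum C(10,k) for k=0..6 = 848.
|I(U(6,9))| = sum C(9,k) for k=0..6 = 466.
Total = 848 * 466 = 395168.

395168


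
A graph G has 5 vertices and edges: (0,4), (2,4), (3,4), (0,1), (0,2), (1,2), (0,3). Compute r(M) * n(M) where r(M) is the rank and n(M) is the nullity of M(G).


r(M) = |V| - c = 5 - 1 = 4.
nullity = |E| - r(M) = 7 - 4 = 3.
Product = 4 * 3 = 12.

12


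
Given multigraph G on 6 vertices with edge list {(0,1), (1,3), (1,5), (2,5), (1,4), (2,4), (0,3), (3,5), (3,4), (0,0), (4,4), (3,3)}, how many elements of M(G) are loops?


In a graphic matroid, a loop is a self-loop edge (u,u) with rank 0.
Examining all 12 edges for self-loops...
Self-loops found: (0,0), (4,4), (3,3)
Number of loops = 3.

3


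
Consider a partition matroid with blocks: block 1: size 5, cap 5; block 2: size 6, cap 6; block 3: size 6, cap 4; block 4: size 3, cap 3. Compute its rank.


Rank of a partition matroid = sum of min(|Si|, ci) for each block.
= min(5,5) + min(6,6) + min(6,4) + min(3,3)
= 5 + 6 + 4 + 3
= 18.

18


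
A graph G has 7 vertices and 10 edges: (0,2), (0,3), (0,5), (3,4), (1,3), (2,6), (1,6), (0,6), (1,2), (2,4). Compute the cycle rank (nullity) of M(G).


Cycle rank (nullity) = |E| - r(M) = |E| - (|V| - c).
|E| = 10, |V| = 7, c = 1.
Nullity = 10 - (7 - 1) = 10 - 6 = 4.

4


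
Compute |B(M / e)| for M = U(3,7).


Contracting e from U(3,7) gives U(2,6).
Bases of U(2,6) = C(6,2) = 6! / (2! * 4!) = 15.

15


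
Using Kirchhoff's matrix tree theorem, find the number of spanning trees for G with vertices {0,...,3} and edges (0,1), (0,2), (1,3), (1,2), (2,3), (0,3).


By Kirchhoff's matrix tree theorem, the number of spanning trees equals
the determinant of any cofactor of the Laplacian matrix L.
G has 4 vertices and 6 edges.
Computing the (3 x 3) cofactor determinant gives 16.

16


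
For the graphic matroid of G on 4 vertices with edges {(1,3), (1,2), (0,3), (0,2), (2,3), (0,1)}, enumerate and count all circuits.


A circuit in a graphic matroid = edge set of a simple cycle.
G has 4 vertices and 6 edges.
Enumerating all minimal edge subsets forming cycles...
Total circuits found: 7.

7


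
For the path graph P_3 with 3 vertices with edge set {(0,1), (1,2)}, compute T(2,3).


A path on 3 vertices is a tree with 2 edges.
T(x,y) = x^(2) for any tree.
T(2,3) = 2^2 = 4.

4


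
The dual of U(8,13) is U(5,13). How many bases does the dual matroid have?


The dual of U(r,n) is U(n-r, n) = U(5,13).
Bases of U(5,13) are all (5)-element subsets.
|B(M*)| = C(13,5) = 1287.

1287


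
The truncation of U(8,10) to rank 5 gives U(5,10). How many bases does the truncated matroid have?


Truncating U(8,10) to rank 5 gives U(5,10).
Bases of U(5,10) are all 5-element subsets of 10 elements.
Number of bases = C(10,5) = 252.

252


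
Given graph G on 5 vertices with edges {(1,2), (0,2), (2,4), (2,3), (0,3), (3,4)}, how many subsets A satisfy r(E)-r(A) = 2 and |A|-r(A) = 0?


R(x,y) = sum over A in 2^E of x^(r(E)-r(A)) * y^(|A|-r(A)).
G has 5 vertices, 6 edges. r(E) = 4.
Enumerate all 2^6 = 64 subsets.
Count subsets with r(E)-r(A)=2 and |A|-r(A)=0: 15.

15


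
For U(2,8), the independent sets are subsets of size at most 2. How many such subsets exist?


Independent sets of U(2,8) are all subsets of size <= 2.
Count = (8 choose 0) + (8 choose 1) + (8 choose 2)
     = 1 + 8 + 28
     = 37.

37


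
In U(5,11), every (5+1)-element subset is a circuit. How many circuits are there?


In U(5,11), circuits are the (6)-element subsets.
Any set of 6 elements is dependent, and removing any one element gives
an independent set of size 5, so it is a minimal dependent set.
Number of circuits = C(11,6) = 11! / (6! * 5!) = 462.

462
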